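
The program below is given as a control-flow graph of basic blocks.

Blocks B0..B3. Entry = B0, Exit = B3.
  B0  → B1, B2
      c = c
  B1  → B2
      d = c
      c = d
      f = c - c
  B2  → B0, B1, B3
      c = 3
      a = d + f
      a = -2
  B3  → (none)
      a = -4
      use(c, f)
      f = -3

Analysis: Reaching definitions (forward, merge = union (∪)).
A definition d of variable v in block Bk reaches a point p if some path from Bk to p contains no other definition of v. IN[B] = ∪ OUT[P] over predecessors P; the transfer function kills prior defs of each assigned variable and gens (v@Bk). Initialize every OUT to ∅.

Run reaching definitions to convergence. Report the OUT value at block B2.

Per-block solution:
  B0:   IN={a@B2, c@B2, d@B1, f@B1}   OUT={a@B2, c@B0, d@B1, f@B1}
  B1:   IN={a@B2, c@B0, c@B2, d@B1, f@B1}   OUT={a@B2, c@B1, d@B1, f@B1}
  B2:   IN={a@B2, c@B0, c@B1, d@B1, f@B1}   OUT={a@B2, c@B2, d@B1, f@B1}
  B3:   IN={a@B2, c@B2, d@B1, f@B1}   OUT={a@B3, c@B2, d@B1, f@B3}

Merge at B2: IN[B2] = OUT[B0] ⊔ OUT[B1] = {a@B2, c@B0, c@B1, d@B1, f@B1}
Applying B2's transfer function to that IN value gives OUT[B2] (row B2 above).

Answer: {a@B2, c@B2, d@B1, f@B1}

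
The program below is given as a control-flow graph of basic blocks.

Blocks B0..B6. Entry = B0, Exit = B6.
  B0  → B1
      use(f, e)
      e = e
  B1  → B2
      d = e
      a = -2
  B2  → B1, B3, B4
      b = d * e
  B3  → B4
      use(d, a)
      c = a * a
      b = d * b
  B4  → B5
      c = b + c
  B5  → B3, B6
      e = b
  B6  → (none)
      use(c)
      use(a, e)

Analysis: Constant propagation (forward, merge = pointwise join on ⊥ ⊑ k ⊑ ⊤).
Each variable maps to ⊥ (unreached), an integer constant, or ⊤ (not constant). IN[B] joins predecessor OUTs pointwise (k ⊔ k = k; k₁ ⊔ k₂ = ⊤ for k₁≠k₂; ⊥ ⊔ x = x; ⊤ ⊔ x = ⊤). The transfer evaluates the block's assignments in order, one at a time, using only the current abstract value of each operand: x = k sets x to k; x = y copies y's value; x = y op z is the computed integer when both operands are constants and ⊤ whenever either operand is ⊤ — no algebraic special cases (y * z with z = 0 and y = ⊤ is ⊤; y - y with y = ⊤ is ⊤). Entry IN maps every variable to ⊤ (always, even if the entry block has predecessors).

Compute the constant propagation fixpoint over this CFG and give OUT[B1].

Fixpoint table:
  B0: | IN=(all ⊤) | OUT=(all ⊤)
  B1: | IN=(all ⊤) | OUT={a:-2; rest ⊤}
  B2: | IN={a:-2; rest ⊤} | OUT={a:-2; rest ⊤}
  B3: | IN={a:-2; rest ⊤} | OUT={a:-2, c:4; rest ⊤}
  B4: | IN={a:-2; rest ⊤} | OUT={a:-2; rest ⊤}
  B5: | IN={a:-2; rest ⊤} | OUT={a:-2; rest ⊤}
  B6: | IN={a:-2; rest ⊤} | OUT={a:-2; rest ⊤}

Merge at B1: IN[B1] = OUT[B0] ⊔ OUT[B2] = {a: ⊤, b: ⊤, c: ⊤, d: ⊤, e: ⊤, f: ⊤}
Applying B1's transfer function to that IN value gives OUT[B1] (row B1 above).

Answer: {a: -2, b: ⊤, c: ⊤, d: ⊤, e: ⊤, f: ⊤}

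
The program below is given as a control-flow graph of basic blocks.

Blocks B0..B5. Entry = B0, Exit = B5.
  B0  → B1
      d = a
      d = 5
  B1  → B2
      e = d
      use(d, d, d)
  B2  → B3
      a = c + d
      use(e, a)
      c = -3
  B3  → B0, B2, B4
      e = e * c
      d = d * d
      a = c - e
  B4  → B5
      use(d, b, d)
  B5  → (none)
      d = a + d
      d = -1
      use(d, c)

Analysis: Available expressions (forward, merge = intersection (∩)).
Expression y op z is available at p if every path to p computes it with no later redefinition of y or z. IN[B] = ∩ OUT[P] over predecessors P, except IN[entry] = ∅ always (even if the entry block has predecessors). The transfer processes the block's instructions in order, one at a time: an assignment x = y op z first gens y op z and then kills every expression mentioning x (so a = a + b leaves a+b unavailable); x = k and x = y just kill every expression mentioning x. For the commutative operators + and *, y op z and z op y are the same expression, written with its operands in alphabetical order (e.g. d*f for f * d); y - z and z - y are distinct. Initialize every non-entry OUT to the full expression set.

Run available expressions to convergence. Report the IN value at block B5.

Answer: {c-e}

Derivation:
Converged values:
  B0:  IN={}  OUT={}
  B1:  IN={}  OUT={}
  B2:  IN={}  OUT={}
  B3:  IN={}  OUT={c-e}
  B4:  IN={c-e}  OUT={c-e}
  B5:  IN={c-e}  OUT={c-e}

Merge at B5: IN[B5] = OUT[B4] = {c-e}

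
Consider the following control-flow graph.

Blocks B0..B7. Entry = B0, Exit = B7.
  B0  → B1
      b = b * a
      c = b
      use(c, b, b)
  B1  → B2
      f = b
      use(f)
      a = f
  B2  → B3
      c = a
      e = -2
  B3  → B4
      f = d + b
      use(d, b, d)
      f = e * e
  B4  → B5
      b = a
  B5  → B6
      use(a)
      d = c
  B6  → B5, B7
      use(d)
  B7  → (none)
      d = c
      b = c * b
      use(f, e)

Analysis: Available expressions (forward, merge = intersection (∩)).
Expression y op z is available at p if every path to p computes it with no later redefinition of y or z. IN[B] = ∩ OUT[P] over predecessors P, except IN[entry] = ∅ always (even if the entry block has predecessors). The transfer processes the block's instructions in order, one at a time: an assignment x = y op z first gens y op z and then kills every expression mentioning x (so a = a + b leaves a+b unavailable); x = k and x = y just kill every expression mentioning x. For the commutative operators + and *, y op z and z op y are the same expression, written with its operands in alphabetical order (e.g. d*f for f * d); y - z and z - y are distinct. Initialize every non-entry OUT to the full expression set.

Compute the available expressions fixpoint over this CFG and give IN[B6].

Answer: {e*e}

Working:
Fixpoint table:
  B0: | IN={} | OUT={}
  B1: | IN={} | OUT={}
  B2: | IN={} | OUT={}
  B3: | IN={} | OUT={b+d, e*e}
  B4: | IN={b+d, e*e} | OUT={e*e}
  B5: | IN={e*e} | OUT={e*e}
  B6: | IN={e*e} | OUT={e*e}
  B7: | IN={e*e} | OUT={e*e}

Merge at B6: IN[B6] = OUT[B5] = {e*e}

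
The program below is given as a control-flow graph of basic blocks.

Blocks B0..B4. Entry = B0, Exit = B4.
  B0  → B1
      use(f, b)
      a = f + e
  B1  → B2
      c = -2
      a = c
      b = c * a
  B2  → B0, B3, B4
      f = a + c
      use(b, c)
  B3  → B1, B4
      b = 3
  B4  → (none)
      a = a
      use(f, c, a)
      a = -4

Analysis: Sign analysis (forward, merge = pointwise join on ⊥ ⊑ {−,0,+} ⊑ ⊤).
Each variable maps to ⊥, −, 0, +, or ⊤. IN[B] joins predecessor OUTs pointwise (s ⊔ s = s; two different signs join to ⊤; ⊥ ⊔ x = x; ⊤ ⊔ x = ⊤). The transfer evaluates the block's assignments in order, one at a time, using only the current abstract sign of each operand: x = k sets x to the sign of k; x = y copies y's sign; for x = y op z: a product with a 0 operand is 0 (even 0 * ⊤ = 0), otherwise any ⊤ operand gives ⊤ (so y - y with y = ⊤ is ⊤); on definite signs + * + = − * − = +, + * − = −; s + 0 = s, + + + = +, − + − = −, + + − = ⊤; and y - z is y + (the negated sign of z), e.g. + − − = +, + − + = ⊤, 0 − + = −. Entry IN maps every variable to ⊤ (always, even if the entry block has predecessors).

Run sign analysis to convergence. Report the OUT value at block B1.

Answer: {a: -, b: +, c: -, d: ⊤, e: ⊤, f: ⊤}

Derivation:
Fixpoint table:
  B0: | IN=(all ⊤) | OUT=(all ⊤)
  B1: | IN=(all ⊤) | OUT={a:-, b:+, c:-; rest ⊤}
  B2: | IN={a:-, b:+, c:-; rest ⊤} | OUT={a:-, b:+, c:-, f:-; rest ⊤}
  B3: | IN={a:-, b:+, c:-, f:-; rest ⊤} | OUT={a:-, b:+, c:-, f:-; rest ⊤}
  B4: | IN={a:-, b:+, c:-, f:-; rest ⊤} | OUT={a:-, b:+, c:-, f:-; rest ⊤}

Merge at B1: IN[B1] = OUT[B0] ⊔ OUT[B3] = {a: ⊤, b: ⊤, c: ⊤, d: ⊤, e: ⊤, f: ⊤}
Applying B1's transfer function to that IN value gives OUT[B1] (row B1 above).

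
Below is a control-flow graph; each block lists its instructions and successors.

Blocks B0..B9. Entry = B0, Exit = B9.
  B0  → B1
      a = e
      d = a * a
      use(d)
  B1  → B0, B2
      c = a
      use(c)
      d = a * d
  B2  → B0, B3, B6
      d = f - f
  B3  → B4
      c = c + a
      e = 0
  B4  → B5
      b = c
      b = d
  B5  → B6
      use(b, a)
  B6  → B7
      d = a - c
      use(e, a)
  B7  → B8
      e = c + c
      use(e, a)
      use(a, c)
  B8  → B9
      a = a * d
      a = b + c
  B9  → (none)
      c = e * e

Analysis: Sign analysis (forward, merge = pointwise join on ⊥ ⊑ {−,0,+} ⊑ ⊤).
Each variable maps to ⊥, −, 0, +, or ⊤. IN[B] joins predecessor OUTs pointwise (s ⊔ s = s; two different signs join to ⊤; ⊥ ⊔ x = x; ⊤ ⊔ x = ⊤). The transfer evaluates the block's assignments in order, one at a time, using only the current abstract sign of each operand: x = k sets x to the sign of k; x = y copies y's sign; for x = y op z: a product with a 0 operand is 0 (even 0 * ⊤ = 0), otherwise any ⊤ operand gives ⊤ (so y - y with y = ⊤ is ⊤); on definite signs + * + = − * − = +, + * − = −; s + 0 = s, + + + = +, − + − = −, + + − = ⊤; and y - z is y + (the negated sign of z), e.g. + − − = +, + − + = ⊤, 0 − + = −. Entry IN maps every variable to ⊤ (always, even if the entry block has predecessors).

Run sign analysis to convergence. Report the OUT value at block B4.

Converged values:
  B0: | IN=(all ⊤) | OUT=(all ⊤)
  B1: | IN=(all ⊤) | OUT=(all ⊤)
  B2: | IN=(all ⊤) | OUT=(all ⊤)
  B3: | IN=(all ⊤) | OUT={e:0; rest ⊤}
  B4: | IN={e:0; rest ⊤} | OUT={e:0; rest ⊤}
  B5: | IN={e:0; rest ⊤} | OUT={e:0; rest ⊤}
  B6: | IN=(all ⊤) | OUT=(all ⊤)
  B7: | IN=(all ⊤) | OUT=(all ⊤)
  B8: | IN=(all ⊤) | OUT=(all ⊤)
  B9: | IN=(all ⊤) | OUT=(all ⊤)

Merge at B4: IN[B4] = OUT[B3] = {a: ⊤, b: ⊤, c: ⊤, d: ⊤, e: 0, f: ⊤}
Applying B4's transfer function to that IN value gives OUT[B4] (row B4 above).

Answer: {a: ⊤, b: ⊤, c: ⊤, d: ⊤, e: 0, f: ⊤}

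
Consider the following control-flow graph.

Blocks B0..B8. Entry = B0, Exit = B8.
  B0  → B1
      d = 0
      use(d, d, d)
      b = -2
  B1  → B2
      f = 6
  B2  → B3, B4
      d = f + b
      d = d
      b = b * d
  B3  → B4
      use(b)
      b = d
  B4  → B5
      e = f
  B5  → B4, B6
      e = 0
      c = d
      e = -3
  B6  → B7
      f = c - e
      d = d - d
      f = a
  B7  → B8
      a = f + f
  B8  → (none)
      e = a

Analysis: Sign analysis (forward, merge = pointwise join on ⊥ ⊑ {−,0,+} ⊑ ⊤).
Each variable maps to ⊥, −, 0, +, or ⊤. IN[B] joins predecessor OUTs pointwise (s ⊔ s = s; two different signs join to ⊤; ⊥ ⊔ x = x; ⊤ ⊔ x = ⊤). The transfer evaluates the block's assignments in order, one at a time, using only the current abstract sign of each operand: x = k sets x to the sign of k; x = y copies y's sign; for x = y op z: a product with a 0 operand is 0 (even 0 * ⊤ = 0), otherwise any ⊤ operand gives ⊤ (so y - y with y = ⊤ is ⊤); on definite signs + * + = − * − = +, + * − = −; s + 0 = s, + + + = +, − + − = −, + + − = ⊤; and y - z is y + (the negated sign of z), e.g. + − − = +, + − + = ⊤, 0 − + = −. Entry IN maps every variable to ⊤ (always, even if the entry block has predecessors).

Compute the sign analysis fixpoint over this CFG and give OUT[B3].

Answer: {a: ⊤, b: ⊤, c: ⊤, d: ⊤, e: ⊤, f: +}

Trace:
Per-block solution:
  B0:   IN=(all ⊤)   OUT={b:-, d:0; rest ⊤}
  B1:   IN={b:-, d:0; rest ⊤}   OUT={b:-, d:0, f:+; rest ⊤}
  B2:   IN={b:-, d:0, f:+; rest ⊤}   OUT={f:+; rest ⊤}
  B3:   IN={f:+; rest ⊤}   OUT={f:+; rest ⊤}
  B4:   IN={f:+; rest ⊤}   OUT={e:+, f:+; rest ⊤}
  B5:   IN={e:+, f:+; rest ⊤}   OUT={e:-, f:+; rest ⊤}
  B6:   IN={e:-, f:+; rest ⊤}   OUT={e:-; rest ⊤}
  B7:   IN={e:-; rest ⊤}   OUT={e:-; rest ⊤}
  B8:   IN={e:-; rest ⊤}   OUT=(all ⊤)

Merge at B3: IN[B3] = OUT[B2] = {a: ⊤, b: ⊤, c: ⊤, d: ⊤, e: ⊤, f: +}
Applying B3's transfer function to that IN value gives OUT[B3] (row B3 above).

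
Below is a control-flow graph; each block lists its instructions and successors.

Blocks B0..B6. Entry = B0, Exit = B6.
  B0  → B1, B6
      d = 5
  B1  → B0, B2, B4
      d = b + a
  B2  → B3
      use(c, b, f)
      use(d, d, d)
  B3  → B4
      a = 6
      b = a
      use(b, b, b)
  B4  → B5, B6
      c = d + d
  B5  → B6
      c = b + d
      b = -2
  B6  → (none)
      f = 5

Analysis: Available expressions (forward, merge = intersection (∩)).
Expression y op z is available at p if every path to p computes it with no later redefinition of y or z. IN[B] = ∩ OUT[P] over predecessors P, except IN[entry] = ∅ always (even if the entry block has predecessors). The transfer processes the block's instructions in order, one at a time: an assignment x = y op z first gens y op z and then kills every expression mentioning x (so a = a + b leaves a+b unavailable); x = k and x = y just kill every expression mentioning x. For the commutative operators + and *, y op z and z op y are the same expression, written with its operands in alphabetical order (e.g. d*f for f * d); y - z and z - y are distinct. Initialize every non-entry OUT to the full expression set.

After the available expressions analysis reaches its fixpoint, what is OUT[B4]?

Fixpoint table:
  B0: | IN={} | OUT={}
  B1: | IN={} | OUT={a+b}
  B2: | IN={a+b} | OUT={a+b}
  B3: | IN={a+b} | OUT={}
  B4: | IN={} | OUT={d+d}
  B5: | IN={d+d} | OUT={d+d}
  B6: | IN={} | OUT={}

Merge at B4: IN[B4] = OUT[B1] ∩ OUT[B3] = {}
Applying B4's transfer function to that IN value gives OUT[B4] (row B4 above).

Answer: {d+d}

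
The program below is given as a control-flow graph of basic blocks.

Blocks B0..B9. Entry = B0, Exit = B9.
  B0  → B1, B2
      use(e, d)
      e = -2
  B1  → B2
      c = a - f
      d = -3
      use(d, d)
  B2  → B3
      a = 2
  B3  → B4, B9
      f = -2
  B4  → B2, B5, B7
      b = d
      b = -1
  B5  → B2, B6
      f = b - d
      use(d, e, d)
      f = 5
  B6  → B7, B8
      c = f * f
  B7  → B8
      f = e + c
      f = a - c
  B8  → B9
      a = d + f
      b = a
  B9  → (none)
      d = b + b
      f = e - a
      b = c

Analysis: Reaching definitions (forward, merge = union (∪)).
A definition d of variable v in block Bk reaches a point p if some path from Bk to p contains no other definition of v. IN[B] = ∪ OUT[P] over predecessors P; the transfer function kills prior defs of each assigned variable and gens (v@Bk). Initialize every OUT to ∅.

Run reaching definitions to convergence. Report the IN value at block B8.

Per-block solution:
  B0:  IN={}  OUT={e@B0}
  B1:  IN={e@B0}  OUT={c@B1, d@B1, e@B0}
  B2:  IN={a@B2, b@B4, c@B1, d@B1, e@B0, f@B3, f@B5}  OUT={a@B2, b@B4, c@B1, d@B1, e@B0, f@B3, f@B5}
  B3:  IN={a@B2, b@B4, c@B1, d@B1, e@B0, f@B3, f@B5}  OUT={a@B2, b@B4, c@B1, d@B1, e@B0, f@B3}
  B4:  IN={a@B2, b@B4, c@B1, d@B1, e@B0, f@B3}  OUT={a@B2, b@B4, c@B1, d@B1, e@B0, f@B3}
  B5:  IN={a@B2, b@B4, c@B1, d@B1, e@B0, f@B3}  OUT={a@B2, b@B4, c@B1, d@B1, e@B0, f@B5}
  B6:  IN={a@B2, b@B4, c@B1, d@B1, e@B0, f@B5}  OUT={a@B2, b@B4, c@B6, d@B1, e@B0, f@B5}
  B7:  IN={a@B2, b@B4, c@B1, c@B6, d@B1, e@B0, f@B3, f@B5}  OUT={a@B2, b@B4, c@B1, c@B6, d@B1, e@B0, f@B7}
  B8:  IN={a@B2, b@B4, c@B1, c@B6, d@B1, e@B0, f@B5, f@B7}  OUT={a@B8, b@B8, c@B1, c@B6, d@B1, e@B0, f@B5, f@B7}
  B9:  IN={a@B2, a@B8, b@B4, b@B8, c@B1, c@B6, d@B1, e@B0, f@B3, f@B5, f@B7}  OUT={a@B2, a@B8, b@B9, c@B1, c@B6, d@B9, e@B0, f@B9}

Merge at B8: IN[B8] = OUT[B6] ⊔ OUT[B7] = {a@B2, b@B4, c@B1, c@B6, d@B1, e@B0, f@B5, f@B7}

Answer: {a@B2, b@B4, c@B1, c@B6, d@B1, e@B0, f@B5, f@B7}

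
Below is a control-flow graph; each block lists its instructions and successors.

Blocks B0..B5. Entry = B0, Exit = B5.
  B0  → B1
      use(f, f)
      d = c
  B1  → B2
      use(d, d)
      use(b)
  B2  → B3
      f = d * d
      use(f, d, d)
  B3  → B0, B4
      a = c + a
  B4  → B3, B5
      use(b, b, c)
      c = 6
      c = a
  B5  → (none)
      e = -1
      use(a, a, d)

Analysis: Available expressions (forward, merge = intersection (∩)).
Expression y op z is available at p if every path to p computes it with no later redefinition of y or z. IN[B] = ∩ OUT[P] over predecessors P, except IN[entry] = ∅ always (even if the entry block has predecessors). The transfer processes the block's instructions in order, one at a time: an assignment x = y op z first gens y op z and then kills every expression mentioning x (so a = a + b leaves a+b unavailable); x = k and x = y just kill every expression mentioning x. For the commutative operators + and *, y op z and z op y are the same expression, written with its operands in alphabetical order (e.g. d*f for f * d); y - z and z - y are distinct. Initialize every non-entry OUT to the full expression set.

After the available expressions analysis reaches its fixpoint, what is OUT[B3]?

Answer: {d*d}

Trace:
Per-block solution:
  B0: | IN={} | OUT={}
  B1: | IN={} | OUT={}
  B2: | IN={} | OUT={d*d}
  B3: | IN={d*d} | OUT={d*d}
  B4: | IN={d*d} | OUT={d*d}
  B5: | IN={d*d} | OUT={d*d}

Merge at B3: IN[B3] = OUT[B2] ∩ OUT[B4] = {d*d}
Applying B3's transfer function to that IN value gives OUT[B3] (row B3 above).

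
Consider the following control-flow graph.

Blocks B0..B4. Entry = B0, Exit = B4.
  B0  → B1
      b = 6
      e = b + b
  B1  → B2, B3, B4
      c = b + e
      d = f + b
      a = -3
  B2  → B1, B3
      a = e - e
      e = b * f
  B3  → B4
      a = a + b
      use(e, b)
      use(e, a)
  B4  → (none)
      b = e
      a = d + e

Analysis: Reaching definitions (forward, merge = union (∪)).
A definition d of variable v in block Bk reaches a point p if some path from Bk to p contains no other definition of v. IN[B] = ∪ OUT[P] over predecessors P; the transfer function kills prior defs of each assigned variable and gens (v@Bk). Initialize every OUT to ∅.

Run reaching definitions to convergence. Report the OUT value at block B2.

Answer: {a@B2, b@B0, c@B1, d@B1, e@B2}

Derivation:
Converged values:
  B0:  IN={}  OUT={b@B0, e@B0}
  B1:  IN={a@B2, b@B0, c@B1, d@B1, e@B0, e@B2}  OUT={a@B1, b@B0, c@B1, d@B1, e@B0, e@B2}
  B2:  IN={a@B1, b@B0, c@B1, d@B1, e@B0, e@B2}  OUT={a@B2, b@B0, c@B1, d@B1, e@B2}
  B3:  IN={a@B1, a@B2, b@B0, c@B1, d@B1, e@B0, e@B2}  OUT={a@B3, b@B0, c@B1, d@B1, e@B0, e@B2}
  B4:  IN={a@B1, a@B3, b@B0, c@B1, d@B1, e@B0, e@B2}  OUT={a@B4, b@B4, c@B1, d@B1, e@B0, e@B2}

Merge at B2: IN[B2] = OUT[B1] = {a@B1, b@B0, c@B1, d@B1, e@B0, e@B2}
Applying B2's transfer function to that IN value gives OUT[B2] (row B2 above).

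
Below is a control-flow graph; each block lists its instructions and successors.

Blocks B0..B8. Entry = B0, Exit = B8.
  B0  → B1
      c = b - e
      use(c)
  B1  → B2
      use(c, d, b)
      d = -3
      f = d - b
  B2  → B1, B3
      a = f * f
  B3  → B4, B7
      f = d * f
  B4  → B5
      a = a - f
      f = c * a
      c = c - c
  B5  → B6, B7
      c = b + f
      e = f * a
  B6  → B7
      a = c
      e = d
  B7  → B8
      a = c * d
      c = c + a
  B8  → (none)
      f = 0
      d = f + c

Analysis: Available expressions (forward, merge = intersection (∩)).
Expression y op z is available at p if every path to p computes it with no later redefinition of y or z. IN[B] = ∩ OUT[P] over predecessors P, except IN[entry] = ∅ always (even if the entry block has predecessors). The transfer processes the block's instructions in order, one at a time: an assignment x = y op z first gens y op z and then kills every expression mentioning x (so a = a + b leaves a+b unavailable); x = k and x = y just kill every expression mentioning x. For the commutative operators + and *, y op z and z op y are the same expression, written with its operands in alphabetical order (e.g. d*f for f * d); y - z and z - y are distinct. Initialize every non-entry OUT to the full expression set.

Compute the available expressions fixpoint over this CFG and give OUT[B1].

Answer: {b-e, d-b}

Trace:
Per-block solution:
  B0:  IN={}  OUT={b-e}
  B1:  IN={b-e}  OUT={b-e, d-b}
  B2:  IN={b-e, d-b}  OUT={b-e, d-b, f*f}
  B3:  IN={b-e, d-b, f*f}  OUT={b-e, d-b}
  B4:  IN={b-e, d-b}  OUT={b-e, d-b}
  B5:  IN={b-e, d-b}  OUT={a*f, b+f, d-b}
  B6:  IN={a*f, b+f, d-b}  OUT={b+f, d-b}
  B7:  IN={d-b}  OUT={d-b}
  B8:  IN={d-b}  OUT={c+f}

Merge at B1: IN[B1] = OUT[B0] ∩ OUT[B2] = {b-e}
Applying B1's transfer function to that IN value gives OUT[B1] (row B1 above).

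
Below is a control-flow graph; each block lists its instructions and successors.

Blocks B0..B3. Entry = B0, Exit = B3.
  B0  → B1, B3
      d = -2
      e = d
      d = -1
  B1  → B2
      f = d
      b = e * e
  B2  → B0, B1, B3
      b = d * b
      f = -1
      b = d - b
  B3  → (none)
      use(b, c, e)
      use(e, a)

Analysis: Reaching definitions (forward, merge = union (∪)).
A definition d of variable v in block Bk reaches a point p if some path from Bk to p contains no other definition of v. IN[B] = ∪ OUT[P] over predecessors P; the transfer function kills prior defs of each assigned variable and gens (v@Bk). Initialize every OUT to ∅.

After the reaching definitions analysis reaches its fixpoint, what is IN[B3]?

Per-block solution:
  B0:  IN={b@B2, d@B0, e@B0, f@B2}  OUT={b@B2, d@B0, e@B0, f@B2}
  B1:  IN={b@B2, d@B0, e@B0, f@B2}  OUT={b@B1, d@B0, e@B0, f@B1}
  B2:  IN={b@B1, d@B0, e@B0, f@B1}  OUT={b@B2, d@B0, e@B0, f@B2}
  B3:  IN={b@B2, d@B0, e@B0, f@B2}  OUT={b@B2, d@B0, e@B0, f@B2}

Merge at B3: IN[B3] = OUT[B0] ⊔ OUT[B2] = {b@B2, d@B0, e@B0, f@B2}

Answer: {b@B2, d@B0, e@B0, f@B2}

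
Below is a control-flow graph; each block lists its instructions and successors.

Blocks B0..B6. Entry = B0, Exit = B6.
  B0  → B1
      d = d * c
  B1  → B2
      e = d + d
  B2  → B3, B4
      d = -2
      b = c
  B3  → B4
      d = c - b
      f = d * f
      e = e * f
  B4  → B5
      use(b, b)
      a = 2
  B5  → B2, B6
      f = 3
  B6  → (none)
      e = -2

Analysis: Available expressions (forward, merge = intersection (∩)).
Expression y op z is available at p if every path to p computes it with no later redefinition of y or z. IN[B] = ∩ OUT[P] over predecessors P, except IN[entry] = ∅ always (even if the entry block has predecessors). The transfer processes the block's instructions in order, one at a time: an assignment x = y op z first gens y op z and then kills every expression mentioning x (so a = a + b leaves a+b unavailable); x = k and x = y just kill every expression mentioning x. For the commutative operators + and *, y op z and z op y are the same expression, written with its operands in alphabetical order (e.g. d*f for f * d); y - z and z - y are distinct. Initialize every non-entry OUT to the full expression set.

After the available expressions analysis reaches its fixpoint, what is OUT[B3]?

Answer: {c-b}

Trace:
Fixpoint table:
  B0:  IN={}  OUT={}
  B1:  IN={}  OUT={d+d}
  B2:  IN={}  OUT={}
  B3:  IN={}  OUT={c-b}
  B4:  IN={}  OUT={}
  B5:  IN={}  OUT={}
  B6:  IN={}  OUT={}

Merge at B3: IN[B3] = OUT[B2] = {}
Applying B3's transfer function to that IN value gives OUT[B3] (row B3 above).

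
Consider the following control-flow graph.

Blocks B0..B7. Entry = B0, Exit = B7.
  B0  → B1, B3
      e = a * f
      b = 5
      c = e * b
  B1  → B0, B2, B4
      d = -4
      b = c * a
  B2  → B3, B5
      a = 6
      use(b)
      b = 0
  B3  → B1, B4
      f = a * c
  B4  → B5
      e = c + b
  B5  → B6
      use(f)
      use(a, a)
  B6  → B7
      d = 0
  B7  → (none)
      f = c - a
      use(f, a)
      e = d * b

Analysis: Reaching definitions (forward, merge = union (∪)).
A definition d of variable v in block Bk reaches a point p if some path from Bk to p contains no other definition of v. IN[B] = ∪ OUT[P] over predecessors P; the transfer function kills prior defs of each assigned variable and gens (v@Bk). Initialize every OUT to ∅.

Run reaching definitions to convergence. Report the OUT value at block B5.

Converged values:
  B0:  IN={a@B2, b@B1, c@B0, d@B1, e@B0, f@B3}  OUT={a@B2, b@B0, c@B0, d@B1, e@B0, f@B3}
  B1:  IN={a@B2, b@B0, b@B2, c@B0, d@B1, e@B0, f@B3}  OUT={a@B2, b@B1, c@B0, d@B1, e@B0, f@B3}
  B2:  IN={a@B2, b@B1, c@B0, d@B1, e@B0, f@B3}  OUT={a@B2, b@B2, c@B0, d@B1, e@B0, f@B3}
  B3:  IN={a@B2, b@B0, b@B2, c@B0, d@B1, e@B0, f@B3}  OUT={a@B2, b@B0, b@B2, c@B0, d@B1, e@B0, f@B3}
  B4:  IN={a@B2, b@B0, b@B1, b@B2, c@B0, d@B1, e@B0, f@B3}  OUT={a@B2, b@B0, b@B1, b@B2, c@B0, d@B1, e@B4, f@B3}
  B5:  IN={a@B2, b@B0, b@B1, b@B2, c@B0, d@B1, e@B0, e@B4, f@B3}  OUT={a@B2, b@B0, b@B1, b@B2, c@B0, d@B1, e@B0, e@B4, f@B3}
  B6:  IN={a@B2, b@B0, b@B1, b@B2, c@B0, d@B1, e@B0, e@B4, f@B3}  OUT={a@B2, b@B0, b@B1, b@B2, c@B0, d@B6, e@B0, e@B4, f@B3}
  B7:  IN={a@B2, b@B0, b@B1, b@B2, c@B0, d@B6, e@B0, e@B4, f@B3}  OUT={a@B2, b@B0, b@B1, b@B2, c@B0, d@B6, e@B7, f@B7}

Merge at B5: IN[B5] = OUT[B2] ⊔ OUT[B4] = {a@B2, b@B0, b@B1, b@B2, c@B0, d@B1, e@B0, e@B4, f@B3}
Applying B5's transfer function to that IN value gives OUT[B5] (row B5 above).

Answer: {a@B2, b@B0, b@B1, b@B2, c@B0, d@B1, e@B0, e@B4, f@B3}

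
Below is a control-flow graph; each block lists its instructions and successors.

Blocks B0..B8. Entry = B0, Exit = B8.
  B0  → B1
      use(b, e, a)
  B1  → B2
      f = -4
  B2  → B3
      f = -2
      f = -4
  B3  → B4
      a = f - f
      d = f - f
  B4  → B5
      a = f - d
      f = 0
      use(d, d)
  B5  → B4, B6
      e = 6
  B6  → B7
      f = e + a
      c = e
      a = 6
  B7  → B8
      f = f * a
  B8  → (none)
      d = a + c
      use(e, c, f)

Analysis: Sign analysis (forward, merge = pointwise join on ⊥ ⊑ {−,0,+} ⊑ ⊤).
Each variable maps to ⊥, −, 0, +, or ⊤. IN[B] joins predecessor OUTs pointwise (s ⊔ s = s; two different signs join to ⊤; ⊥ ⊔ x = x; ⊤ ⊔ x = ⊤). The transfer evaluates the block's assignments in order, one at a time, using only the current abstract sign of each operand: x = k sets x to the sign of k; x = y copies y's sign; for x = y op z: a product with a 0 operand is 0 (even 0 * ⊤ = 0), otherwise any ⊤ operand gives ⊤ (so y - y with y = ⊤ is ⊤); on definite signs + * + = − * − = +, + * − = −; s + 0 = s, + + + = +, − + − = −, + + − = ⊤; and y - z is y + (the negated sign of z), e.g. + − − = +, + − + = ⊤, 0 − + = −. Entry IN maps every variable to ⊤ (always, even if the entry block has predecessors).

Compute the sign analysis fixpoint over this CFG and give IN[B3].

Answer: {a: ⊤, b: ⊤, c: ⊤, d: ⊤, e: ⊤, f: -}

Trace:
Per-block solution:
  B0:  IN=(all ⊤)  OUT=(all ⊤)
  B1:  IN=(all ⊤)  OUT={f:-; rest ⊤}
  B2:  IN={f:-; rest ⊤}  OUT={f:-; rest ⊤}
  B3:  IN={f:-; rest ⊤}  OUT={f:-; rest ⊤}
  B4:  IN=(all ⊤)  OUT={f:0; rest ⊤}
  B5:  IN={f:0; rest ⊤}  OUT={e:+, f:0; rest ⊤}
  B6:  IN={e:+, f:0; rest ⊤}  OUT={a:+, c:+, e:+; rest ⊤}
  B7:  IN={a:+, c:+, e:+; rest ⊤}  OUT={a:+, c:+, e:+; rest ⊤}
  B8:  IN={a:+, c:+, e:+; rest ⊤}  OUT={a:+, c:+, d:+, e:+; rest ⊤}

Merge at B3: IN[B3] = OUT[B2] = {a: ⊤, b: ⊤, c: ⊤, d: ⊤, e: ⊤, f: -}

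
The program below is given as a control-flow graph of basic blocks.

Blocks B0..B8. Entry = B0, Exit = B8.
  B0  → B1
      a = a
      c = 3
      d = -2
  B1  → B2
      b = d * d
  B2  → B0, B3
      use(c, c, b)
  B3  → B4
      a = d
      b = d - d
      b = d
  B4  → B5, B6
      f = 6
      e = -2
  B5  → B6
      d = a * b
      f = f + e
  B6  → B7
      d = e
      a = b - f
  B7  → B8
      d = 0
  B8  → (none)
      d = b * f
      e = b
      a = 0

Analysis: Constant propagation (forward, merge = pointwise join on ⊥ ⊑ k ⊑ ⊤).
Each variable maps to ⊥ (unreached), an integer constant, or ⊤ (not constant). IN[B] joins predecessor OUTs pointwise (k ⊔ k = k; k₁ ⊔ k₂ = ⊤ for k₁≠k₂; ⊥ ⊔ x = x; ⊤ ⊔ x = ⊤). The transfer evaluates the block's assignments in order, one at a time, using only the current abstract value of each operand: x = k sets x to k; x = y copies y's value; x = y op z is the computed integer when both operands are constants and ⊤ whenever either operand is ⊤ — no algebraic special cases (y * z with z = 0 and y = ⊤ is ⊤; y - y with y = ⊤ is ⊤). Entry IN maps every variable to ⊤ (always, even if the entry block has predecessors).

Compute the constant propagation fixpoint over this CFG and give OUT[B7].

Answer: {a: ⊤, b: -2, c: 3, d: 0, e: -2, f: ⊤}

Derivation:
Converged values:
  B0:   IN=(all ⊤)   OUT={c:3, d:-2; rest ⊤}
  B1:   IN={c:3, d:-2; rest ⊤}   OUT={b:4, c:3, d:-2; rest ⊤}
  B2:   IN={b:4, c:3, d:-2; rest ⊤}   OUT={b:4, c:3, d:-2; rest ⊤}
  B3:   IN={b:4, c:3, d:-2; rest ⊤}   OUT={a:-2, b:-2, c:3, d:-2; rest ⊤}
  B4:   IN={a:-2, b:-2, c:3, d:-2; rest ⊤}   OUT={a:-2, b:-2, c:3, d:-2, e:-2, f:6; rest ⊤}
  B5:   IN={a:-2, b:-2, c:3, d:-2, e:-2, f:6; rest ⊤}   OUT={a:-2, b:-2, c:3, d:4, e:-2, f:4; rest ⊤}
  B6:   IN={a:-2, b:-2, c:3, e:-2; rest ⊤}   OUT={b:-2, c:3, d:-2, e:-2; rest ⊤}
  B7:   IN={b:-2, c:3, d:-2, e:-2; rest ⊤}   OUT={b:-2, c:3, d:0, e:-2; rest ⊤}
  B8:   IN={b:-2, c:3, d:0, e:-2; rest ⊤}   OUT={a:0, b:-2, c:3, e:-2; rest ⊤}

Merge at B7: IN[B7] = OUT[B6] = {a: ⊤, b: -2, c: 3, d: -2, e: -2, f: ⊤}
Applying B7's transfer function to that IN value gives OUT[B7] (row B7 above).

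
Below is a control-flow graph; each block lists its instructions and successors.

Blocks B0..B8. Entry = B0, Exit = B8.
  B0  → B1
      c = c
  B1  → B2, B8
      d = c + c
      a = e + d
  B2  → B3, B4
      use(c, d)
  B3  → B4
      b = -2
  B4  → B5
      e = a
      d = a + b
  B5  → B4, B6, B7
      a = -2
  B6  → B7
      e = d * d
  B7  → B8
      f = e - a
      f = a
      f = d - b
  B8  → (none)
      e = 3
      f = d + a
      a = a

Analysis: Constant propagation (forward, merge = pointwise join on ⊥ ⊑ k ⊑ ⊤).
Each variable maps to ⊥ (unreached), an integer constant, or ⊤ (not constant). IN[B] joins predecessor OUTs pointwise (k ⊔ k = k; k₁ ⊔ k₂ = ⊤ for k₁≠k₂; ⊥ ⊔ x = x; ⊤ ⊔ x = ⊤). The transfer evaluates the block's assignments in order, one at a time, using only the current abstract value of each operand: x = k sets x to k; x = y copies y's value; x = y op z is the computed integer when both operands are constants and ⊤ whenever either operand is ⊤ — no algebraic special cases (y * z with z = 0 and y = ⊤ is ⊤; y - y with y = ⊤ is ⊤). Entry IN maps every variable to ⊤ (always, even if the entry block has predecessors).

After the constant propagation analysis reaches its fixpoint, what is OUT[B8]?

Answer: {a: ⊤, b: ⊤, c: ⊤, d: ⊤, e: 3, f: ⊤}

Trace:
Per-block solution:
  B0:  IN=(all ⊤)  OUT=(all ⊤)
  B1:  IN=(all ⊤)  OUT=(all ⊤)
  B2:  IN=(all ⊤)  OUT=(all ⊤)
  B3:  IN=(all ⊤)  OUT={b:-2; rest ⊤}
  B4:  IN=(all ⊤)  OUT=(all ⊤)
  B5:  IN=(all ⊤)  OUT={a:-2; rest ⊤}
  B6:  IN={a:-2; rest ⊤}  OUT={a:-2; rest ⊤}
  B7:  IN={a:-2; rest ⊤}  OUT={a:-2; rest ⊤}
  B8:  IN=(all ⊤)  OUT={e:3; rest ⊤}

Merge at B8: IN[B8] = OUT[B1] ⊔ OUT[B7] = {a: ⊤, b: ⊤, c: ⊤, d: ⊤, e: ⊤, f: ⊤}
Applying B8's transfer function to that IN value gives OUT[B8] (row B8 above).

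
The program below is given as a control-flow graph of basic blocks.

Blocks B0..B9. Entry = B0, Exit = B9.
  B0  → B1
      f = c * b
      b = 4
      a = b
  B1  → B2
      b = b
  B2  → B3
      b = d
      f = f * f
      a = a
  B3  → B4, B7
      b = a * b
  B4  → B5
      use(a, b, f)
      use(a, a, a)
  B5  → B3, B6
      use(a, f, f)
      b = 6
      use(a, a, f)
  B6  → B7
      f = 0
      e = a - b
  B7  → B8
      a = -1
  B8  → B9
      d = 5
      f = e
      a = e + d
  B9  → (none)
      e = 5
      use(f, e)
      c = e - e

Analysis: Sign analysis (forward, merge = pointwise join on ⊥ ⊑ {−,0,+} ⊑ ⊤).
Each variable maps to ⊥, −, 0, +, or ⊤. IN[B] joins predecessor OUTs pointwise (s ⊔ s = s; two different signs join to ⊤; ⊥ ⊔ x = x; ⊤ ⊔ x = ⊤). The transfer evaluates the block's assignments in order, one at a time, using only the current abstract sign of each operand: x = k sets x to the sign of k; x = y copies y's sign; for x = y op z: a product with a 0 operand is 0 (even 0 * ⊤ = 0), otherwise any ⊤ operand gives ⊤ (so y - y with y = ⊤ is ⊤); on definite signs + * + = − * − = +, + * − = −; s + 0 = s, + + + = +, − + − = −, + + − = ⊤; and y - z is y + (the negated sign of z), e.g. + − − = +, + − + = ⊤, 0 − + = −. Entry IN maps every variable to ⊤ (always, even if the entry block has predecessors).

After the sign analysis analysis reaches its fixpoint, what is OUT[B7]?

Fixpoint table:
  B0:   IN=(all ⊤)   OUT={a:+, b:+; rest ⊤}
  B1:   IN={a:+, b:+; rest ⊤}   OUT={a:+, b:+; rest ⊤}
  B2:   IN={a:+, b:+; rest ⊤}   OUT={a:+; rest ⊤}
  B3:   IN={a:+; rest ⊤}   OUT={a:+; rest ⊤}
  B4:   IN={a:+; rest ⊤}   OUT={a:+; rest ⊤}
  B5:   IN={a:+; rest ⊤}   OUT={a:+, b:+; rest ⊤}
  B6:   IN={a:+, b:+; rest ⊤}   OUT={a:+, b:+, f:0; rest ⊤}
  B7:   IN={a:+; rest ⊤}   OUT={a:-; rest ⊤}
  B8:   IN={a:-; rest ⊤}   OUT={d:+; rest ⊤}
  B9:   IN={d:+; rest ⊤}   OUT={d:+, e:+; rest ⊤}

Merge at B7: IN[B7] = OUT[B3] ⊔ OUT[B6] = {a: +, b: ⊤, c: ⊤, d: ⊤, e: ⊤, f: ⊤}
Applying B7's transfer function to that IN value gives OUT[B7] (row B7 above).

Answer: {a: -, b: ⊤, c: ⊤, d: ⊤, e: ⊤, f: ⊤}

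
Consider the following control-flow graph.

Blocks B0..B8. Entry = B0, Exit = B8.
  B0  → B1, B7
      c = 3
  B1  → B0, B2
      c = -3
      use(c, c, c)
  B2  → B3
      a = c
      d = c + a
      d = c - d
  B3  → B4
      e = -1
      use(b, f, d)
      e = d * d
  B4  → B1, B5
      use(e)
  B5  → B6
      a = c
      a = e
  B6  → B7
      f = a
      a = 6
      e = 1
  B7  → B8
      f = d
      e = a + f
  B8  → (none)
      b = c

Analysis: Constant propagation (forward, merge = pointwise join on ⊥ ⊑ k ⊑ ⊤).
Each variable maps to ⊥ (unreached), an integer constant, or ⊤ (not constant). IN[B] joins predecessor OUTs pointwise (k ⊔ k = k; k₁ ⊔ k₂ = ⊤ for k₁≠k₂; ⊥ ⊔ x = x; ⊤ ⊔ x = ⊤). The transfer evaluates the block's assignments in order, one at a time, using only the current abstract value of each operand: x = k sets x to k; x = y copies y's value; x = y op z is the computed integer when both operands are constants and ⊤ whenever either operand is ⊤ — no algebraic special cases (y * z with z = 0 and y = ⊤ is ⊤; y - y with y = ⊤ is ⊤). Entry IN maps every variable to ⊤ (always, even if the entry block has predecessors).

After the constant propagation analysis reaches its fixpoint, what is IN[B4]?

Answer: {a: -3, b: ⊤, c: -3, d: 3, e: 9, f: ⊤}

Working:
Per-block solution:
  B0:   IN=(all ⊤)   OUT={c:3; rest ⊤}
  B1:   IN=(all ⊤)   OUT={c:-3; rest ⊤}
  B2:   IN={c:-3; rest ⊤}   OUT={a:-3, c:-3, d:3; rest ⊤}
  B3:   IN={a:-3, c:-3, d:3; rest ⊤}   OUT={a:-3, c:-3, d:3, e:9; rest ⊤}
  B4:   IN={a:-3, c:-3, d:3, e:9; rest ⊤}   OUT={a:-3, c:-3, d:3, e:9; rest ⊤}
  B5:   IN={a:-3, c:-3, d:3, e:9; rest ⊤}   OUT={a:9, c:-3, d:3, e:9; rest ⊤}
  B6:   IN={a:9, c:-3, d:3, e:9; rest ⊤}   OUT={a:6, c:-3, d:3, e:1, f:9; rest ⊤}
  B7:   IN=(all ⊤)   OUT=(all ⊤)
  B8:   IN=(all ⊤)   OUT=(all ⊤)

Merge at B4: IN[B4] = OUT[B3] = {a: -3, b: ⊤, c: -3, d: 3, e: 9, f: ⊤}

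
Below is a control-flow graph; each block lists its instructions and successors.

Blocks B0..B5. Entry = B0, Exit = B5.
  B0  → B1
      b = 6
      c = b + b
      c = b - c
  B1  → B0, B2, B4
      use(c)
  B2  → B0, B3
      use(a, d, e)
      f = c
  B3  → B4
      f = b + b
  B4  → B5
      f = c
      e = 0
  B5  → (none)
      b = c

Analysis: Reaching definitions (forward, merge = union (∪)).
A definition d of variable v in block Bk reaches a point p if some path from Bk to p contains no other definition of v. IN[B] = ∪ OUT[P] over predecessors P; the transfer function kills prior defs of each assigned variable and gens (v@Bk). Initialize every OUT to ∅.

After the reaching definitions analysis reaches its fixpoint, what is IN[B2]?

Fixpoint table:
  B0:   IN={b@B0, c@B0, f@B2}   OUT={b@B0, c@B0, f@B2}
  B1:   IN={b@B0, c@B0, f@B2}   OUT={b@B0, c@B0, f@B2}
  B2:   IN={b@B0, c@B0, f@B2}   OUT={b@B0, c@B0, f@B2}
  B3:   IN={b@B0, c@B0, f@B2}   OUT={b@B0, c@B0, f@B3}
  B4:   IN={b@B0, c@B0, f@B2, f@B3}   OUT={b@B0, c@B0, e@B4, f@B4}
  B5:   IN={b@B0, c@B0, e@B4, f@B4}   OUT={b@B5, c@B0, e@B4, f@B4}

Merge at B2: IN[B2] = OUT[B1] = {b@B0, c@B0, f@B2}

Answer: {b@B0, c@B0, f@B2}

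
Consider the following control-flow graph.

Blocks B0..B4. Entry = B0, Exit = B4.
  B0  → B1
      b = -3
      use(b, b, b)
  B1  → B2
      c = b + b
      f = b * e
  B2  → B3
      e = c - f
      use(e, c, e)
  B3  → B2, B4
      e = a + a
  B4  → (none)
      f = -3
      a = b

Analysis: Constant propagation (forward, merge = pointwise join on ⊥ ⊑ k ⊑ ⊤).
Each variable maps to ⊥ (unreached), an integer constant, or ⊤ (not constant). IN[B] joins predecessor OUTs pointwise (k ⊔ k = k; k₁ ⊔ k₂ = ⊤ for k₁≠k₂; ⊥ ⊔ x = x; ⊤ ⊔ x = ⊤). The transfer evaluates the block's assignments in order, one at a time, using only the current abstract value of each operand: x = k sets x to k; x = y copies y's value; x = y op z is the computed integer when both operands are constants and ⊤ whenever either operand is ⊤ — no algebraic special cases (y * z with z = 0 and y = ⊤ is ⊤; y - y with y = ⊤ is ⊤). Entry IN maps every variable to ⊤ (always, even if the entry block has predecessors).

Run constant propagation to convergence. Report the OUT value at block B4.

Answer: {a: -3, b: -3, c: -6, d: ⊤, e: ⊤, f: -3}

Trace:
Converged values:
  B0: | IN=(all ⊤) | OUT={b:-3; rest ⊤}
  B1: | IN={b:-3; rest ⊤} | OUT={b:-3, c:-6; rest ⊤}
  B2: | IN={b:-3, c:-6; rest ⊤} | OUT={b:-3, c:-6; rest ⊤}
  B3: | IN={b:-3, c:-6; rest ⊤} | OUT={b:-3, c:-6; rest ⊤}
  B4: | IN={b:-3, c:-6; rest ⊤} | OUT={a:-3, b:-3, c:-6, f:-3; rest ⊤}

Merge at B4: IN[B4] = OUT[B3] = {a: ⊤, b: -3, c: -6, d: ⊤, e: ⊤, f: ⊤}
Applying B4's transfer function to that IN value gives OUT[B4] (row B4 above).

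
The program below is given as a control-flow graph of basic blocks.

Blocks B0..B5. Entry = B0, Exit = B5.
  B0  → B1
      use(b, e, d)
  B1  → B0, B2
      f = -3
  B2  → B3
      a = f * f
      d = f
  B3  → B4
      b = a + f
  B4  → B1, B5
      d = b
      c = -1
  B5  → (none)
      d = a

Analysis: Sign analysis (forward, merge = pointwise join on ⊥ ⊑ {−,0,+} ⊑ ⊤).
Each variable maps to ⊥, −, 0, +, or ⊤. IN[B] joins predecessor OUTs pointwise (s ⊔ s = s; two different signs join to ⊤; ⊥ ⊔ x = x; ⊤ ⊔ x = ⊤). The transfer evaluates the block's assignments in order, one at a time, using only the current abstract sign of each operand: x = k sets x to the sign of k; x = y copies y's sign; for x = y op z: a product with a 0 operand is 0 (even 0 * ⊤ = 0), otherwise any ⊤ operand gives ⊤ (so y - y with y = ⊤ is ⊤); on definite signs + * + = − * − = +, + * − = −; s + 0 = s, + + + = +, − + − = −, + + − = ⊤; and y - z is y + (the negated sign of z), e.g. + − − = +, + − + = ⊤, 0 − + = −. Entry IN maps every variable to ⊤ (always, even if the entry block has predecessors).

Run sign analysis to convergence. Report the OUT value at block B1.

Per-block solution:
  B0:   IN=(all ⊤)   OUT=(all ⊤)
  B1:   IN=(all ⊤)   OUT={f:-; rest ⊤}
  B2:   IN={f:-; rest ⊤}   OUT={a:+, d:-, f:-; rest ⊤}
  B3:   IN={a:+, d:-, f:-; rest ⊤}   OUT={a:+, d:-, f:-; rest ⊤}
  B4:   IN={a:+, d:-, f:-; rest ⊤}   OUT={a:+, c:-, f:-; rest ⊤}
  B5:   IN={a:+, c:-, f:-; rest ⊤}   OUT={a:+, c:-, d:+, f:-; rest ⊤}

Merge at B1: IN[B1] = OUT[B0] ⊔ OUT[B4] = {a: ⊤, b: ⊤, c: ⊤, d: ⊤, e: ⊤, f: ⊤}
Applying B1's transfer function to that IN value gives OUT[B1] (row B1 above).

Answer: {a: ⊤, b: ⊤, c: ⊤, d: ⊤, e: ⊤, f: -}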